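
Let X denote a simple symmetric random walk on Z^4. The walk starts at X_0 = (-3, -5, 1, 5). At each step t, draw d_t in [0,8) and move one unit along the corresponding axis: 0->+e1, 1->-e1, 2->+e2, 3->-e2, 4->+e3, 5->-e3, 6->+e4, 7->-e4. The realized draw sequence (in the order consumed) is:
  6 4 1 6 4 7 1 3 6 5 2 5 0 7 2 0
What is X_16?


t=0: X=(-3, -5, 1, 5), d=6 → +e4, X_1=(-3, -5, 1, 6)
t=1: X=(-3, -5, 1, 6), d=4 → +e3, X_2=(-3, -5, 2, 6)
t=2: X=(-3, -5, 2, 6), d=1 → -e1, X_3=(-4, -5, 2, 6)
t=3: X=(-4, -5, 2, 6), d=6 → +e4, X_4=(-4, -5, 2, 7)
t=4: X=(-4, -5, 2, 7), d=4 → +e3, X_5=(-4, -5, 3, 7)
t=5: X=(-4, -5, 3, 7), d=7 → -e4, X_6=(-4, -5, 3, 6)
t=6: X=(-4, -5, 3, 6), d=1 → -e1, X_7=(-5, -5, 3, 6)
t=7: X=(-5, -5, 3, 6), d=3 → -e2, X_8=(-5, -6, 3, 6)
t=8: X=(-5, -6, 3, 6), d=6 → +e4, X_9=(-5, -6, 3, 7)
t=9: X=(-5, -6, 3, 7), d=5 → -e3, X_10=(-5, -6, 2, 7)
t=10: X=(-5, -6, 2, 7), d=2 → +e2, X_11=(-5, -5, 2, 7)
t=11: X=(-5, -5, 2, 7), d=5 → -e3, X_12=(-5, -5, 1, 7)
t=12: X=(-5, -5, 1, 7), d=0 → +e1, X_13=(-4, -5, 1, 7)
t=13: X=(-4, -5, 1, 7), d=7 → -e4, X_14=(-4, -5, 1, 6)
t=14: X=(-4, -5, 1, 6), d=2 → +e2, X_15=(-4, -4, 1, 6)
t=15: X=(-4, -4, 1, 6), d=0 → +e1, X_16=(-3, -4, 1, 6)

(-3, -4, 1, 6)


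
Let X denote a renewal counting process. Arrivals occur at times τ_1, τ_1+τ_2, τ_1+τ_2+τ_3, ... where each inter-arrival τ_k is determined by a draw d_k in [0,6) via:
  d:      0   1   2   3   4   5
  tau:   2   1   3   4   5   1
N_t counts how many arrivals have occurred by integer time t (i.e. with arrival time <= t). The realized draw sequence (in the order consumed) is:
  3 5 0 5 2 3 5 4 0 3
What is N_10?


draw d_1=3: τ_1=4, arrival time A_1=4
draw d_2=5: τ_2=1, arrival time A_2=5
draw d_3=0: τ_3=2, arrival time A_3=7
draw d_4=5: τ_4=1, arrival time A_4=8
draw d_5=2: τ_5=3, arrival time A_5=11
draw d_6=3: τ_6=4, arrival time A_6=15
draw d_7=5: τ_7=1, arrival time A_7=16
draw d_8=4: τ_8=5, arrival time A_8=21
draw d_9=0: τ_9=2, arrival time A_9=23
draw d_10=3: τ_10=4, arrival time A_10=27
N_t over t=0..10: 0:0 1:0 2:0 3:0 4:1 5:2 6:2 7:3 8:4 9:4 10:4

4


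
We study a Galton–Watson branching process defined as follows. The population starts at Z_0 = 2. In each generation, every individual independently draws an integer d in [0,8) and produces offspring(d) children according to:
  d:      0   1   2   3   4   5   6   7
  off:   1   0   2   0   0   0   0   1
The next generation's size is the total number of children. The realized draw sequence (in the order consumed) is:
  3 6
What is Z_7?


0

gen 0: Z_0=2, draws=[3, 6], offspring=[0, 0], Z_1=0
gen 1: Z_1=0, draws=[], offspring=[], Z_2=0
gen 2: Z_2=0, draws=[], offspring=[], Z_3=0
gen 3: Z_3=0, draws=[], offspring=[], Z_4=0
gen 4: Z_4=0, draws=[], offspring=[], Z_5=0
gen 5: Z_5=0, draws=[], offspring=[], Z_6=0
gen 6: Z_6=0, draws=[], offspring=[], Z_7=0


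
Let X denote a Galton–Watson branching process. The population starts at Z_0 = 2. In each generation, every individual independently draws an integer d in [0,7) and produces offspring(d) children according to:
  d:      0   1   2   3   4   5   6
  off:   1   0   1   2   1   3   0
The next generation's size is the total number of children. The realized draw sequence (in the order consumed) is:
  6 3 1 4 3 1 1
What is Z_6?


gen 0: Z_0=2, draws=[6, 3], offspring=[0, 2], Z_1=2
gen 1: Z_1=2, draws=[1, 4], offspring=[0, 1], Z_2=1
gen 2: Z_2=1, draws=[3], offspring=[2], Z_3=2
gen 3: Z_3=2, draws=[1, 1], offspring=[0, 0], Z_4=0
gen 4: Z_4=0, draws=[], offspring=[], Z_5=0
gen 5: Z_5=0, draws=[], offspring=[], Z_6=0

0


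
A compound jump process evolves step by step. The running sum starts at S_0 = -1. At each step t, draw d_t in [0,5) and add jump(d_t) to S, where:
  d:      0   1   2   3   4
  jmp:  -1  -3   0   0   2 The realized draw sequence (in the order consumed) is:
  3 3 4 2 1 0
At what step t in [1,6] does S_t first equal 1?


3

t=0: S=-1, d=3, jump=0, S_1=-1
t=1: S=-1, d=3, jump=0, S_2=-1
t=2: S=-1, d=4, jump=2, S_3=1
t=3: S=1, d=2, jump=0, S_4=1
t=4: S=1, d=1, jump=-3, S_5=-2
t=5: S=-2, d=0, jump=-1, S_6=-3


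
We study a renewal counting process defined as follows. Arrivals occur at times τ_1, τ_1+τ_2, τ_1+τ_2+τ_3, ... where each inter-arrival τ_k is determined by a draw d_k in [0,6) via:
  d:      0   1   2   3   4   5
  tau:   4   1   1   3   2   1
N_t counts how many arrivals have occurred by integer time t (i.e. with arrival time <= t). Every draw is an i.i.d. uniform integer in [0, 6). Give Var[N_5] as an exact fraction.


Inter-arrival values over d=0..5: [4, 1, 1, 3, 2, 1]
Each d has probability 1/6, so the pmf of τ is: f(1) = 1/2, f(2) = 1/6, f(3) = 1/6, f(4) = 1/6
Let p_n(j) = P(N_n = j), with p_0 = [1]. Condition on τ_1: p_n(0) = P(τ > n), and for j >= 1, p_n(j) = Σ_{k<=n} f(k)·p_{n−k}(j−1)
p_1 = [1/2, 1/2]  (j = 0..1)
p_2 = [1/3, 5/12, 1/4]  (j = 0..2)
p_3 = [1/6, 5/12, 7/24, 1/8]  (j = 0..3)
p_4 = [0, 7/18, 13/36, 3/16, 1/16]  (j = 0..4)
p_5 = [0, 1/6, 5/12, 13/48, 11/96, 1/32]  (j = 0..5)
E[N_5] = Σ j·p_5(j) = 233/96;  E[N_5²] = Σ j²·p_5(j) = 661/96
Var[N_5] = 661/96 − (233/96)² = 9167/9216

9167/9216


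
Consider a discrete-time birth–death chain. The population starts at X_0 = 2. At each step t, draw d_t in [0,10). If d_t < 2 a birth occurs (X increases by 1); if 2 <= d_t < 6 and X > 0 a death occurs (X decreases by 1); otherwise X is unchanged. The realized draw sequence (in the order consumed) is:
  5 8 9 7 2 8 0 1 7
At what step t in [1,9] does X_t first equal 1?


1

t=0: X=2, d=5 → death, X_1=1
t=1: X=1, d=8 → hold, X_2=1
t=2: X=1, d=9 → hold, X_3=1
t=3: X=1, d=7 → hold, X_4=1
t=4: X=1, d=2 → death, X_5=0
t=5: X=0, d=8 → hold, X_6=0
t=6: X=0, d=0 → birth, X_7=1
t=7: X=1, d=1 → birth, X_8=2
t=8: X=2, d=7 → hold, X_9=2


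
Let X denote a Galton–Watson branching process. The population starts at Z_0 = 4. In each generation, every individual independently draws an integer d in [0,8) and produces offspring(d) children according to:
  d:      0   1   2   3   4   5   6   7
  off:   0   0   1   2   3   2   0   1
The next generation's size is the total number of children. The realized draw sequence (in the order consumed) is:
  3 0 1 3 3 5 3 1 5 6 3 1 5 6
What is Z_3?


gen 0: Z_0=4, draws=[3, 0, 1, 3], offspring=[2, 0, 0, 2], Z_1=4
gen 1: Z_1=4, draws=[3, 5, 3, 1], offspring=[2, 2, 2, 0], Z_2=6
gen 2: Z_2=6, draws=[5, 6, 3, 1, 5, 6], offspring=[2, 0, 2, 0, 2, 0], Z_3=6

6


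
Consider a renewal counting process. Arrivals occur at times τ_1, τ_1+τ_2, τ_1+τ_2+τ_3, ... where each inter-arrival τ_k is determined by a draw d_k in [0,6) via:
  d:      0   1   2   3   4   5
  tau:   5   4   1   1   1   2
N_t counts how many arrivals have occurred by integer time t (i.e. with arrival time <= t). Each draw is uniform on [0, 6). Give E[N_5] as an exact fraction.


599/288

Inter-arrival values over d=0..5: [5, 4, 1, 1, 1, 2]
Each d has probability 1/6, so the pmf of τ is: f(1) = 1/2, f(2) = 1/6, f(4) = 1/6, f(5) = 1/6
Renewal equation for m(n) = E[N_n]: condition on τ_1 = k (if k <= n, one arrival plus a fresh copy on the remaining n−k steps): m(n) = F(n) + Σ_{k<=n} f(k)·m(n−k), where F(n) = P(τ <= n) and m(0) = 0
m(1) = F(1) = 1/2
m(2) = F(2) + f(1)·m(1) = 2/3 + 1/2·1/2 = 11/12
m(3) = F(3) + f(1)·m(2) + f(2)·m(1) = 2/3 + 1/2·11/12 + 1/6·1/2 = 29/24
m(4) = F(4) + f(1)·m(3) + f(2)·m(2) = 5/6 + 1/2·29/24 + 1/6·11/12 = 229/144
m(5) = F(5) + f(1)·m(4) + f(2)·m(3) + f(4)·m(1) = 1 + 1/2·229/144 + 1/6·29/24 + 1/6·1/2 = 599/288
E[N_5] = m(5) = 599/288


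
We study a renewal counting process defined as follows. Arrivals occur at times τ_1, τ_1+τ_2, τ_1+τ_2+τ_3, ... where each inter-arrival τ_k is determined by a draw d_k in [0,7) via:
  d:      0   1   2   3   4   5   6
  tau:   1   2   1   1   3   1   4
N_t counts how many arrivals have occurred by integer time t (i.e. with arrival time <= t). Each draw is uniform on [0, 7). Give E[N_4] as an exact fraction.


5058/2401

Inter-arrival values over d=0..6: [1, 2, 1, 1, 3, 1, 4]
Each d has probability 1/7, so the pmf of τ is: f(1) = 4/7, f(2) = 1/7, f(3) = 1/7, f(4) = 1/7
Renewal equation for m(n) = E[N_n]: condition on τ_1 = k (if k <= n, one arrival plus a fresh copy on the remaining n−k steps): m(n) = F(n) + Σ_{k<=n} f(k)·m(n−k), where F(n) = P(τ <= n) and m(0) = 0
m(1) = F(1) = 4/7
m(2) = F(2) + f(1)·m(1) = 5/7 + 4/7·4/7 = 51/49
m(3) = F(3) + f(1)·m(2) + f(2)·m(1) = 6/7 + 4/7·51/49 + 1/7·4/7 = 526/343
m(4) = F(4) + f(1)·m(3) + f(2)·m(2) + f(3)·m(1) = 1 + 4/7·526/343 + 1/7·51/49 + 1/7·4/7 = 5058/2401
E[N_4] = m(4) = 5058/2401


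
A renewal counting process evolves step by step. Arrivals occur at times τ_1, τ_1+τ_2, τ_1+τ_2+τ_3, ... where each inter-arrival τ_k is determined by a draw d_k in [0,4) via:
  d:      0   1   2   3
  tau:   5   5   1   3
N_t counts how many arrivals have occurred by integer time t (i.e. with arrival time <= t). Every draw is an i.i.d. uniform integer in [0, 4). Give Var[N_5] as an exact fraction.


352743/1048576

Inter-arrival values over d=0..3: [5, 5, 1, 3]
Each d has probability 1/4, so the pmf of τ is: f(1) = 1/4, f(3) = 1/4, f(5) = 1/2
Let p_n(j) = P(N_n = j), with p_0 = [1]. Condition on τ_1: p_n(0) = P(τ > n), and for j >= 1, p_n(j) = Σ_{k<=n} f(k)·p_{n−k}(j−1)
p_1 = [3/4, 1/4]  (j = 0..1)
p_2 = [3/4, 3/16, 1/16]  (j = 0..2)
p_3 = [1/2, 7/16, 3/64, 1/64]  (j = 0..3)
p_4 = [1/2, 5/16, 11/64, 3/256, 1/256]  (j = 0..4)
p_5 = [0, 13/16, 1/8, 15/256, 3/1024, 1/1024]  (j = 0..5)
E[N_5] = Σ j·p_5(j) = 1285/1024;  E[N_5²] = Σ j²·p_5(j) = 1957/1024
Var[N_5] = 1957/1024 − (1285/1024)² = 352743/1048576


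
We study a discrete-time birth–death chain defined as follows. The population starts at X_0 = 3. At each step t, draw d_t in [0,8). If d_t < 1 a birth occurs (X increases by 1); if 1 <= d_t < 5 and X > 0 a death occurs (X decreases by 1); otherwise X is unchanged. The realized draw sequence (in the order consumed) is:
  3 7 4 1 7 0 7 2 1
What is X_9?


t=0: X=3, d=3 → death, X_1=2
t=1: X=2, d=7 → hold, X_2=2
t=2: X=2, d=4 → death, X_3=1
t=3: X=1, d=1 → death, X_4=0
t=4: X=0, d=7 → hold, X_5=0
t=5: X=0, d=0 → birth, X_6=1
t=6: X=1, d=7 → hold, X_7=1
t=7: X=1, d=2 → death, X_8=0
t=8: X=0, d=1 → hold, X_9=0

0


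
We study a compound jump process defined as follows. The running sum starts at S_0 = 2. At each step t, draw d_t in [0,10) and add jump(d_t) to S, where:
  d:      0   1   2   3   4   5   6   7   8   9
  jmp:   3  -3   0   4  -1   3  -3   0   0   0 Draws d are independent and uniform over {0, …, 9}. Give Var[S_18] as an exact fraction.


4689/50

Outcome values over d=0..9: [3, -3, 0, 4, -1, 3, -3, 0, 0, 0]
Σy = 3, Σy² = 53, M = 10
μ = 3/10 = 3/10,  σ² = 53/10 − (3/10)² = 521/100
Independent increments: Var[S_18] = 18·σ² = 18·(521/100) = 4689/50


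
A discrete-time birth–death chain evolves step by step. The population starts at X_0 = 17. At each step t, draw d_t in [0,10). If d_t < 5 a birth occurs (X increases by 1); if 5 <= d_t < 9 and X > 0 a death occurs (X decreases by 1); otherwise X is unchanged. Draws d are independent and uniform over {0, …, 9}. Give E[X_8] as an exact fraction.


89/5

X can drop by at most 1 per step and X_0 = 17 > T = 8, so X_t >= 17 − t >= 9 > 0 for every t <= 8: the floor at 0 (the 'and X > 0' condition) never binds. Hence X_8 = X_0 + Σ_{t<8} Y_t with i.i.d. increments Y_t = y(d_t) ∈ {+1, −1, 0}.
Outcome values over d=0..9: [1, 1, 1, 1, 1, -1, -1, -1, -1, 0]
Σy = 1, Σy² = 9, M = 10
μ = 1/10 = 1/10,  σ² = 9/10 − (1/10)² = 89/100
E[X_8] = 17 + 8·(1/10) = 89/5


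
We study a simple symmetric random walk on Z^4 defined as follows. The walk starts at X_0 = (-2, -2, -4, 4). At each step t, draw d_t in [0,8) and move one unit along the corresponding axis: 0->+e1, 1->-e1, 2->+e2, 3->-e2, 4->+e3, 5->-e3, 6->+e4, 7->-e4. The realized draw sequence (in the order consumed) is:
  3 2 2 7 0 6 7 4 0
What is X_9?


t=0: X=(-2, -2, -4, 4), d=3 → -e2, X_1=(-2, -3, -4, 4)
t=1: X=(-2, -3, -4, 4), d=2 → +e2, X_2=(-2, -2, -4, 4)
t=2: X=(-2, -2, -4, 4), d=2 → +e2, X_3=(-2, -1, -4, 4)
t=3: X=(-2, -1, -4, 4), d=7 → -e4, X_4=(-2, -1, -4, 3)
t=4: X=(-2, -1, -4, 3), d=0 → +e1, X_5=(-1, -1, -4, 3)
t=5: X=(-1, -1, -4, 3), d=6 → +e4, X_6=(-1, -1, -4, 4)
t=6: X=(-1, -1, -4, 4), d=7 → -e4, X_7=(-1, -1, -4, 3)
t=7: X=(-1, -1, -4, 3), d=4 → +e3, X_8=(-1, -1, -3, 3)
t=8: X=(-1, -1, -3, 3), d=0 → +e1, X_9=(0, -1, -3, 3)

(0, -1, -3, 3)


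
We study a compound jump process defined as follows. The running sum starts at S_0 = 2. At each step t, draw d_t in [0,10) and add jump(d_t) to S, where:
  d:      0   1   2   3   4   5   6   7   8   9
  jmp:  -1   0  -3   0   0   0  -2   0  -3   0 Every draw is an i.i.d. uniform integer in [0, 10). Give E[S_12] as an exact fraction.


Outcome values over d=0..9: [-1, 0, -3, 0, 0, 0, -2, 0, -3, 0]
Σy = -9, Σy² = 23, M = 10
μ = -9/10 = -9/10,  σ² = 23/10 − (-9/10)² = 149/100
E[S_12] = 2 + 12·(-9/10) = -44/5

-44/5


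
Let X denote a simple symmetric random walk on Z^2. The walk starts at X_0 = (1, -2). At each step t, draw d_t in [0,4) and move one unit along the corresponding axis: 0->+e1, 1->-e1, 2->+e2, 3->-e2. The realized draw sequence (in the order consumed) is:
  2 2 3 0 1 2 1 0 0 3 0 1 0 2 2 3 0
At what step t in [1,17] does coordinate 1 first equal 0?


7

t=0: X=(1, -2), d=2 → +e2, X_1=(1, -1)
t=1: X=(1, -1), d=2 → +e2, X_2=(1, 0)
t=2: X=(1, 0), d=3 → -e2, X_3=(1, -1)
t=3: X=(1, -1), d=0 → +e1, X_4=(2, -1)
t=4: X=(2, -1), d=1 → -e1, X_5=(1, -1)
t=5: X=(1, -1), d=2 → +e2, X_6=(1, 0)
t=6: X=(1, 0), d=1 → -e1, X_7=(0, 0)
t=7: X=(0, 0), d=0 → +e1, X_8=(1, 0)
t=8: X=(1, 0), d=0 → +e1, X_9=(2, 0)
t=9: X=(2, 0), d=3 → -e2, X_10=(2, -1)
t=10: X=(2, -1), d=0 → +e1, X_11=(3, -1)
t=11: X=(3, -1), d=1 → -e1, X_12=(2, -1)
t=12: X=(2, -1), d=0 → +e1, X_13=(3, -1)
t=13: X=(3, -1), d=2 → +e2, X_14=(3, 0)
t=14: X=(3, 0), d=2 → +e2, X_15=(3, 1)
t=15: X=(3, 1), d=3 → -e2, X_16=(3, 0)
t=16: X=(3, 0), d=0 → +e1, X_17=(4, 0)


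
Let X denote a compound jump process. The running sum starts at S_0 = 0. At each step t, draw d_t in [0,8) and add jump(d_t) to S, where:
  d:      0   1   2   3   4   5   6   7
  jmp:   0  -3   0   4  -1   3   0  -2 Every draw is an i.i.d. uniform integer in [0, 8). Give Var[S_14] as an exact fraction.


2177/32

Outcome values over d=0..7: [0, -3, 0, 4, -1, 3, 0, -2]
Σy = 1, Σy² = 39, M = 8
μ = 1/8 = 1/8,  σ² = 39/8 − (1/8)² = 311/64
Independent increments: Var[S_14] = 14·σ² = 14·(311/64) = 2177/32


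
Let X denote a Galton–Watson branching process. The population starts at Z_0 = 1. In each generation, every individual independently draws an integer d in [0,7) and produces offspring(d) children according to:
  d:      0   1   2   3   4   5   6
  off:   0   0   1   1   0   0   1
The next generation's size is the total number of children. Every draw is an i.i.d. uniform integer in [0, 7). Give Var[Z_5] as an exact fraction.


Outcome values over d=0..6: [0, 0, 1, 1, 0, 0, 1]
Σy = 3, Σy² = 3, M = 7
μ = 3/7 = 3/7,  σ² = 3/7 − (3/7)² = 12/49
V_0 = 0, E_0 = 1
V_1 = 12/49·E_0 + (3/7)²·V_0 = 12/49;  E_1 = 3/7
V_2 = 12/49·E_1 + (3/7)²·V_1 = 360/2401;  E_2 = 9/49
V_3 = 12/49·E_2 + (3/7)²·V_2 = 8532/117649;  E_3 = 27/343
V_4 = 12/49·E_3 + (3/7)²·V_3 = 187920/5764801;  E_4 = 81/2401
V_5 = 12/49·E_4 + (3/7)²·V_4 = 4025052/282475249;  E_5 = 243/16807

4025052/282475249


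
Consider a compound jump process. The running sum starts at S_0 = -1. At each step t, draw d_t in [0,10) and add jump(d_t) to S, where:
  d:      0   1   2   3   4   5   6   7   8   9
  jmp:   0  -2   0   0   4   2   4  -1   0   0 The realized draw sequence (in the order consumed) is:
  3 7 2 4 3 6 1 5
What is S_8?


6

t=0: S=-1, d=3, jump=0, S_1=-1
t=1: S=-1, d=7, jump=-1, S_2=-2
t=2: S=-2, d=2, jump=0, S_3=-2
t=3: S=-2, d=4, jump=4, S_4=2
t=4: S=2, d=3, jump=0, S_5=2
t=5: S=2, d=6, jump=4, S_6=6
t=6: S=6, d=1, jump=-2, S_7=4
t=7: S=4, d=5, jump=2, S_8=6


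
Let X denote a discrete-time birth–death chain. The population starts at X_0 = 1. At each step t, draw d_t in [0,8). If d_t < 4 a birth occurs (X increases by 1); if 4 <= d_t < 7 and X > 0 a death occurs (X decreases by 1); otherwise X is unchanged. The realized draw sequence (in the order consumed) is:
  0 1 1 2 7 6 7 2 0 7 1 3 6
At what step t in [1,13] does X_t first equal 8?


12

t=0: X=1, d=0 → birth, X_1=2
t=1: X=2, d=1 → birth, X_2=3
t=2: X=3, d=1 → birth, X_3=4
t=3: X=4, d=2 → birth, X_4=5
t=4: X=5, d=7 → hold, X_5=5
t=5: X=5, d=6 → death, X_6=4
t=6: X=4, d=7 → hold, X_7=4
t=7: X=4, d=2 → birth, X_8=5
t=8: X=5, d=0 → birth, X_9=6
t=9: X=6, d=7 → hold, X_10=6
t=10: X=6, d=1 → birth, X_11=7
t=11: X=7, d=3 → birth, X_12=8
t=12: X=8, d=6 → death, X_13=7


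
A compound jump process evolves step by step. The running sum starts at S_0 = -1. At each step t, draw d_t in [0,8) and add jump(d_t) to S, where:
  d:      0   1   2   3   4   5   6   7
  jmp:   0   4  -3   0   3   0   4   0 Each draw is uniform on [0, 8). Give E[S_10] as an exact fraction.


9

Outcome values over d=0..7: [0, 4, -3, 0, 3, 0, 4, 0]
Σy = 8, Σy² = 50, M = 8
μ = 8/8 = 1,  σ² = 50/8 − (1)² = 21/4
E[S_10] = -1 + 10·(1) = 9


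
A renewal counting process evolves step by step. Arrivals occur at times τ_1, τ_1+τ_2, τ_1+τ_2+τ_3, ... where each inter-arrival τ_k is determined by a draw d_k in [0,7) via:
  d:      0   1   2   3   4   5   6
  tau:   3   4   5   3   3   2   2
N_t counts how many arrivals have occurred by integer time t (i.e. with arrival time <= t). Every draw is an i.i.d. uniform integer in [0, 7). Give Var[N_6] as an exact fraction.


33340/117649

Inter-arrival values over d=0..6: [3, 4, 5, 3, 3, 2, 2]
Each d has probability 1/7, so the pmf of τ is: f(2) = 2/7, f(3) = 3/7, f(4) = 1/7, f(5) = 1/7
Let p_n(j) = P(N_n = j), with p_0 = [1]. Condition on τ_1: p_n(0) = P(τ > n), and for j >= 1, p_n(j) = Σ_{k<=n} f(k)·p_{n−k}(j−1)
p_1 = [1]  (j = 0)
p_2 = [5/7, 2/7]  (j = 0..1)
p_3 = [2/7, 5/7]  (j = 0..1)
p_4 = [1/7, 38/49, 4/49]  (j = 0..2)
p_5 = [0, 33/49, 16/49]  (j = 0..2)
p_6 = [0, 20/49, 195/343, 8/343]  (j = 0..3)
E[N_6] = Σ j·p_6(j) = 554/343;  E[N_6²] = Σ j²·p_6(j) = 992/343
Var[N_6] = 992/343 − (554/343)² = 33340/117649


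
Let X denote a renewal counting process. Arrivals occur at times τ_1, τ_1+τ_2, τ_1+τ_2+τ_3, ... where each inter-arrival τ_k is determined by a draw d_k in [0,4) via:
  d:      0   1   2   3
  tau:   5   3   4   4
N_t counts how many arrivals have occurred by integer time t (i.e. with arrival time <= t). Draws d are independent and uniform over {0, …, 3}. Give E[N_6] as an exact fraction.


Inter-arrival values over d=0..3: [5, 3, 4, 4]
Each d has probability 1/4, so the pmf of τ is: f(3) = 1/4, f(4) = 1/2, f(5) = 1/4
Renewal equation for m(n) = E[N_n]: condition on τ_1 = k (if k <= n, one arrival plus a fresh copy on the remaining n−k steps): m(n) = F(n) + Σ_{k<=n} f(k)·m(n−k), where F(n) = P(τ <= n) and m(0) = 0
m(1) = F(1) = 0
m(2) = F(2) = 0
m(3) = F(3) = 1/4
m(4) = F(4) = 3/4
m(5) = F(5) = 1
m(6) = F(6) + f(3)·m(3) = 1 + 1/4·1/4 = 17/16
E[N_6] = m(6) = 17/16

17/16


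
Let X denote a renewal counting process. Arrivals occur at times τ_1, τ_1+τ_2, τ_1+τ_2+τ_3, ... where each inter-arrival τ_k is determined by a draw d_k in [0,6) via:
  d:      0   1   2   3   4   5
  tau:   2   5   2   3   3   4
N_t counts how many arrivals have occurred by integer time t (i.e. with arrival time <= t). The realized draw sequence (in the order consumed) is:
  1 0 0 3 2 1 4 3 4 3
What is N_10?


3

draw d_1=1: τ_1=5, arrival time A_1=5
draw d_2=0: τ_2=2, arrival time A_2=7
draw d_3=0: τ_3=2, arrival time A_3=9
draw d_4=3: τ_4=3, arrival time A_4=12
draw d_5=2: τ_5=2, arrival time A_5=14
draw d_6=1: τ_6=5, arrival time A_6=19
draw d_7=4: τ_7=3, arrival time A_7=22
draw d_8=3: τ_8=3, arrival time A_8=25
draw d_9=4: τ_9=3, arrival time A_9=28
draw d_10=3: τ_10=3, arrival time A_10=31
N_t over t=0..10: 0:0 1:0 2:0 3:0 4:0 5:1 6:1 7:2 8:2 9:3 10:3


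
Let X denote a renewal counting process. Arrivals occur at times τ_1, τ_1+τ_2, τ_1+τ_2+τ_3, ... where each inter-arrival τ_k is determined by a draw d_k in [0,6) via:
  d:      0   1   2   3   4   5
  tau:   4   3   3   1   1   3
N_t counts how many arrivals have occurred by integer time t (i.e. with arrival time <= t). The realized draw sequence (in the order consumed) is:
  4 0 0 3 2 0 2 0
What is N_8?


draw d_1=4: τ_1=1, arrival time A_1=1
draw d_2=0: τ_2=4, arrival time A_2=5
draw d_3=0: τ_3=4, arrival time A_3=9
draw d_4=3: τ_4=1, arrival time A_4=10
draw d_5=2: τ_5=3, arrival time A_5=13
draw d_6=0: τ_6=4, arrival time A_6=17
draw d_7=2: τ_7=3, arrival time A_7=20
draw d_8=0: τ_8=4, arrival time A_8=24
N_t over t=0..8: 0:0 1:1 2:1 3:1 4:1 5:2 6:2 7:2 8:2

2


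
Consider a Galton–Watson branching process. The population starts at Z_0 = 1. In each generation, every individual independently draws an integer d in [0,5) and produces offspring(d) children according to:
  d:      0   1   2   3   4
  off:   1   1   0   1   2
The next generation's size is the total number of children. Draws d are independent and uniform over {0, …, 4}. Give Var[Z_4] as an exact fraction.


8/5

Outcome values over d=0..4: [1, 1, 0, 1, 2]
Σy = 5, Σy² = 7, M = 5
μ = 5/5 = 1,  σ² = 7/5 − (1)² = 2/5
V_0 = 0, E_0 = 1
V_1 = 2/5·E_0 + (1)²·V_0 = 2/5;  E_1 = 1
V_2 = 2/5·E_1 + (1)²·V_1 = 4/5;  E_2 = 1
V_3 = 2/5·E_2 + (1)²·V_2 = 6/5;  E_3 = 1
V_4 = 2/5·E_3 + (1)²·V_3 = 8/5;  E_4 = 1


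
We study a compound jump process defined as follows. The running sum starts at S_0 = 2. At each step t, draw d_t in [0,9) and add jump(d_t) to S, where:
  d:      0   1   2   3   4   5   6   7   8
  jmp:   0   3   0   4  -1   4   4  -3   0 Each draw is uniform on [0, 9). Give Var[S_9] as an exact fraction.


Outcome values over d=0..8: [0, 3, 0, 4, -1, 4, 4, -3, 0]
Σy = 11, Σy² = 67, M = 9
μ = 11/9 = 11/9,  σ² = 67/9 − (11/9)² = 482/81
Independent increments: Var[S_9] = 9·σ² = 9·(482/81) = 482/9

482/9


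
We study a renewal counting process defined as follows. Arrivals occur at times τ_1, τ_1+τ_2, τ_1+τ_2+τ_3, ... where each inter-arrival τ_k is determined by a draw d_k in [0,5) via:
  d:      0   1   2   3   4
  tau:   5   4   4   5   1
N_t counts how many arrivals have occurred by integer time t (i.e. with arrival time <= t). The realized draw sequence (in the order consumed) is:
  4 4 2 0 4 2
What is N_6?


draw d_1=4: τ_1=1, arrival time A_1=1
draw d_2=4: τ_2=1, arrival time A_2=2
draw d_3=2: τ_3=4, arrival time A_3=6
draw d_4=0: τ_4=5, arrival time A_4=11
draw d_5=4: τ_5=1, arrival time A_5=12
draw d_6=2: τ_6=4, arrival time A_6=16
N_t over t=0..6: 0:0 1:1 2:2 3:2 4:2 5:2 6:3

3


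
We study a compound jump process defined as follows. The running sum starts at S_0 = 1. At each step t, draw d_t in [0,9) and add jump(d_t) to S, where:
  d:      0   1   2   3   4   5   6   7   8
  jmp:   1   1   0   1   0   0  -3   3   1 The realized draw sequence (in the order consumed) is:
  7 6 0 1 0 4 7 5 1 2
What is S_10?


t=0: S=1, d=7, jump=3, S_1=4
t=1: S=4, d=6, jump=-3, S_2=1
t=2: S=1, d=0, jump=1, S_3=2
t=3: S=2, d=1, jump=1, S_4=3
t=4: S=3, d=0, jump=1, S_5=4
t=5: S=4, d=4, jump=0, S_6=4
t=6: S=4, d=7, jump=3, S_7=7
t=7: S=7, d=5, jump=0, S_8=7
t=8: S=7, d=1, jump=1, S_9=8
t=9: S=8, d=2, jump=0, S_10=8

8


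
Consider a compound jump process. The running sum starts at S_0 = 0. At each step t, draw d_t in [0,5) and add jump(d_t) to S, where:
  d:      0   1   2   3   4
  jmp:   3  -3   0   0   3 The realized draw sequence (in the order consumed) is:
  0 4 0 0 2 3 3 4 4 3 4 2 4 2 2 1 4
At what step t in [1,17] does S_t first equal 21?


t=0: S=0, d=0, jump=3, S_1=3
t=1: S=3, d=4, jump=3, S_2=6
t=2: S=6, d=0, jump=3, S_3=9
t=3: S=9, d=0, jump=3, S_4=12
t=4: S=12, d=2, jump=0, S_5=12
t=5: S=12, d=3, jump=0, S_6=12
t=6: S=12, d=3, jump=0, S_7=12
t=7: S=12, d=4, jump=3, S_8=15
t=8: S=15, d=4, jump=3, S_9=18
t=9: S=18, d=3, jump=0, S_10=18
t=10: S=18, d=4, jump=3, S_11=21
t=11: S=21, d=2, jump=0, S_12=21
t=12: S=21, d=4, jump=3, S_13=24
t=13: S=24, d=2, jump=0, S_14=24
t=14: S=24, d=2, jump=0, S_15=24
t=15: S=24, d=1, jump=-3, S_16=21
t=16: S=21, d=4, jump=3, S_17=24

11


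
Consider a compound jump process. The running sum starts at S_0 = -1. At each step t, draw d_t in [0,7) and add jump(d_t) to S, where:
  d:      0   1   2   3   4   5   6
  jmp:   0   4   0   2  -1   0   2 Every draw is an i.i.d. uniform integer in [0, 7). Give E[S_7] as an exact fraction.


Outcome values over d=0..6: [0, 4, 0, 2, -1, 0, 2]
Σy = 7, Σy² = 25, M = 7
μ = 7/7 = 1,  σ² = 25/7 − (1)² = 18/7
E[S_7] = -1 + 7·(1) = 6

6


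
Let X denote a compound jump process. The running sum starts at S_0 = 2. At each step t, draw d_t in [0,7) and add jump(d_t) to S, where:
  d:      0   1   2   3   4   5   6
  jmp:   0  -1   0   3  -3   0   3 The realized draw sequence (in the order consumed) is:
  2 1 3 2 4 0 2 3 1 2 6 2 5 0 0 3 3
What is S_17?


t=0: S=2, d=2, jump=0, S_1=2
t=1: S=2, d=1, jump=-1, S_2=1
t=2: S=1, d=3, jump=3, S_3=4
t=3: S=4, d=2, jump=0, S_4=4
t=4: S=4, d=4, jump=-3, S_5=1
t=5: S=1, d=0, jump=0, S_6=1
t=6: S=1, d=2, jump=0, S_7=1
t=7: S=1, d=3, jump=3, S_8=4
t=8: S=4, d=1, jump=-1, S_9=3
t=9: S=3, d=2, jump=0, S_10=3
t=10: S=3, d=6, jump=3, S_11=6
t=11: S=6, d=2, jump=0, S_12=6
t=12: S=6, d=5, jump=0, S_13=6
t=13: S=6, d=0, jump=0, S_14=6
t=14: S=6, d=0, jump=0, S_15=6
t=15: S=6, d=3, jump=3, S_16=9
t=16: S=9, d=3, jump=3, S_17=12

12


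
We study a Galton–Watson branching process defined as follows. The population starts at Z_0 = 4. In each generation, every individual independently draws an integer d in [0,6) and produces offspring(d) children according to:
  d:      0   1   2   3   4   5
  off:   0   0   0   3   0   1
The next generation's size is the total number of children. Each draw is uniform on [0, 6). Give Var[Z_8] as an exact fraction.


Outcome values over d=0..5: [0, 0, 0, 3, 0, 1]
Σy = 4, Σy² = 10, M = 6
μ = 4/6 = 2/3,  σ² = 10/6 − (2/3)² = 11/9
V_0 = 0, E_0 = 4
V_1 = 11/9·E_0 + (2/3)²·V_0 = 44/9;  E_1 = 8/3
V_2 = 11/9·E_1 + (2/3)²·V_1 = 440/81;  E_2 = 16/9
V_3 = 11/9·E_2 + (2/3)²·V_2 = 3344/729;  E_3 = 32/27
V_4 = 11/9·E_3 + (2/3)²·V_3 = 22880/6561;  E_4 = 64/81
V_5 = 11/9·E_4 + (2/3)²·V_4 = 148544/59049;  E_5 = 128/243
V_6 = 11/9·E_5 + (2/3)²·V_5 = 936320/531441;  E_6 = 256/729
V_7 = 11/9·E_6 + (2/3)²·V_6 = 5798144/4782969;  E_7 = 512/2187
V_8 = 11/9·E_7 + (2/3)²·V_7 = 35509760/43046721;  E_8 = 1024/6561

35509760/43046721


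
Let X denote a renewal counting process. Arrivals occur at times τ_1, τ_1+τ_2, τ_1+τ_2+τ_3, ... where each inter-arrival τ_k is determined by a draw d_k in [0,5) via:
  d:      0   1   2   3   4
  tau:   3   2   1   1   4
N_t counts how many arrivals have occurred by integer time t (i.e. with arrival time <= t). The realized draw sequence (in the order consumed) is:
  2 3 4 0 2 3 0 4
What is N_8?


draw d_1=2: τ_1=1, arrival time A_1=1
draw d_2=3: τ_2=1, arrival time A_2=2
draw d_3=4: τ_3=4, arrival time A_3=6
draw d_4=0: τ_4=3, arrival time A_4=9
draw d_5=2: τ_5=1, arrival time A_5=10
draw d_6=3: τ_6=1, arrival time A_6=11
draw d_7=0: τ_7=3, arrival time A_7=14
draw d_8=4: τ_8=4, arrival time A_8=18
N_t over t=0..8: 0:0 1:1 2:2 3:2 4:2 5:2 6:3 7:3 8:3

3


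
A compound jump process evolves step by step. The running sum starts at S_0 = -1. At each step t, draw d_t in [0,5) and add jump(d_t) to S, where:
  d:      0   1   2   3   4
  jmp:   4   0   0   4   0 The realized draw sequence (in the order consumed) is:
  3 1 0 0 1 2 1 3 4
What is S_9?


15

t=0: S=-1, d=3, jump=4, S_1=3
t=1: S=3, d=1, jump=0, S_2=3
t=2: S=3, d=0, jump=4, S_3=7
t=3: S=7, d=0, jump=4, S_4=11
t=4: S=11, d=1, jump=0, S_5=11
t=5: S=11, d=2, jump=0, S_6=11
t=6: S=11, d=1, jump=0, S_7=11
t=7: S=11, d=3, jump=4, S_8=15
t=8: S=15, d=4, jump=0, S_9=15


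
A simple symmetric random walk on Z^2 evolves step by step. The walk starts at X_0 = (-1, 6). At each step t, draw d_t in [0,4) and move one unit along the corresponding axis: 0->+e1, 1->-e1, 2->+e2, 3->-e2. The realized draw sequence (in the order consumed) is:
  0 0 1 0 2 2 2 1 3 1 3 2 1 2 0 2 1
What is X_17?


t=0: X=(-1, 6), d=0 → +e1, X_1=(0, 6)
t=1: X=(0, 6), d=0 → +e1, X_2=(1, 6)
t=2: X=(1, 6), d=1 → -e1, X_3=(0, 6)
t=3: X=(0, 6), d=0 → +e1, X_4=(1, 6)
t=4: X=(1, 6), d=2 → +e2, X_5=(1, 7)
t=5: X=(1, 7), d=2 → +e2, X_6=(1, 8)
t=6: X=(1, 8), d=2 → +e2, X_7=(1, 9)
t=7: X=(1, 9), d=1 → -e1, X_8=(0, 9)
t=8: X=(0, 9), d=3 → -e2, X_9=(0, 8)
t=9: X=(0, 8), d=1 → -e1, X_10=(-1, 8)
t=10: X=(-1, 8), d=3 → -e2, X_11=(-1, 7)
t=11: X=(-1, 7), d=2 → +e2, X_12=(-1, 8)
t=12: X=(-1, 8), d=1 → -e1, X_13=(-2, 8)
t=13: X=(-2, 8), d=2 → +e2, X_14=(-2, 9)
t=14: X=(-2, 9), d=0 → +e1, X_15=(-1, 9)
t=15: X=(-1, 9), d=2 → +e2, X_16=(-1, 10)
t=16: X=(-1, 10), d=1 → -e1, X_17=(-2, 10)

(-2, 10)


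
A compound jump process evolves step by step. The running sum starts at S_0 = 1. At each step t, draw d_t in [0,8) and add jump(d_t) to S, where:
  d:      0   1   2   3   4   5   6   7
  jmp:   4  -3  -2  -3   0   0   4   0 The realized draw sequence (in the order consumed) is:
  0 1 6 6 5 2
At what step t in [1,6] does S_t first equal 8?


6

t=0: S=1, d=0, jump=4, S_1=5
t=1: S=5, d=1, jump=-3, S_2=2
t=2: S=2, d=6, jump=4, S_3=6
t=3: S=6, d=6, jump=4, S_4=10
t=4: S=10, d=5, jump=0, S_5=10
t=5: S=10, d=2, jump=-2, S_6=8


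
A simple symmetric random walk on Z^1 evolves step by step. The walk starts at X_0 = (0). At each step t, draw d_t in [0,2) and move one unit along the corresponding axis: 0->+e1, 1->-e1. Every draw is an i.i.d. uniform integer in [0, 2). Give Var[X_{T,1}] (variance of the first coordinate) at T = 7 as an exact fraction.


7

Outcome values over d=0..1: [1, -1]
Σy = 0, Σy² = 2, M = 2
μ = 0/2 = 0,  σ² = 2/2 − (0)² = 1
Independent increments: Var[X_7] = 7·σ² = 7·(1) = 7


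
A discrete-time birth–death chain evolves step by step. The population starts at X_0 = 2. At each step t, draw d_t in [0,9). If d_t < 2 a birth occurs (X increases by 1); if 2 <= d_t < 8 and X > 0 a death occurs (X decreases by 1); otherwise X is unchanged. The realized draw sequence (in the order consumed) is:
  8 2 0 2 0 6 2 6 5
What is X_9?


0

t=0: X=2, d=8 → hold, X_1=2
t=1: X=2, d=2 → death, X_2=1
t=2: X=1, d=0 → birth, X_3=2
t=3: X=2, d=2 → death, X_4=1
t=4: X=1, d=0 → birth, X_5=2
t=5: X=2, d=6 → death, X_6=1
t=6: X=1, d=2 → death, X_7=0
t=7: X=0, d=6 → hold, X_8=0
t=8: X=0, d=5 → hold, X_9=0


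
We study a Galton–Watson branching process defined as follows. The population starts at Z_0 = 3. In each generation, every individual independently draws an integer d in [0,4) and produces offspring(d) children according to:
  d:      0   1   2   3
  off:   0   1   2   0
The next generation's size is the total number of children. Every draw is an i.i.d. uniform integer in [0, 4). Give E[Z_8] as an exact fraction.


Outcome values over d=0..3: [0, 1, 2, 0]
Σy = 3, Σy² = 5, M = 4
μ = 3/4 = 3/4,  σ² = 5/4 − (3/4)² = 11/16
E[Z_0] = 3
E[Z_1] = 3/4·E[Z_0] = 9/4
E[Z_2] = 3/4·E[Z_1] = 27/16
E[Z_3] = 3/4·E[Z_2] = 81/64
E[Z_4] = 3/4·E[Z_3] = 243/256
E[Z_5] = 3/4·E[Z_4] = 729/1024
E[Z_6] = 3/4·E[Z_5] = 2187/4096
E[Z_7] = 3/4·E[Z_6] = 6561/16384
E[Z_8] = 3/4·E[Z_7] = 19683/65536

19683/65536


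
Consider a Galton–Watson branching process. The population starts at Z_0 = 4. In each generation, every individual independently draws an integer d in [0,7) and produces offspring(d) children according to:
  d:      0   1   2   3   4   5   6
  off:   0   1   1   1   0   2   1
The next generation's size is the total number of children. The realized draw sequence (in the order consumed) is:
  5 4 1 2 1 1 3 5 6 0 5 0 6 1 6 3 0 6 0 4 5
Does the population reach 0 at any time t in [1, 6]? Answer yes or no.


no

gen 0: Z_0=4, draws=[5, 4, 1, 2], offspring=[2, 0, 1, 1], Z_1=4
gen 1: Z_1=4, draws=[1, 1, 3, 5], offspring=[1, 1, 1, 2], Z_2=5
gen 2: Z_2=5, draws=[6, 0, 5, 0, 6], offspring=[1, 0, 2, 0, 1], Z_3=4
gen 3: Z_3=4, draws=[1, 6, 3, 0], offspring=[1, 1, 1, 0], Z_4=3
gen 4: Z_4=3, draws=[6, 0, 4], offspring=[1, 0, 0], Z_5=1
gen 5: Z_5=1, draws=[5], offspring=[2], Z_6=2


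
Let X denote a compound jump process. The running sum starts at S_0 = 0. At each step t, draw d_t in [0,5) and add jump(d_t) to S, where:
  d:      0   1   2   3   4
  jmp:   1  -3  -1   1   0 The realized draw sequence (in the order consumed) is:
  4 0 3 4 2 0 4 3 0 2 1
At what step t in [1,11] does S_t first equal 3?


8

t=0: S=0, d=4, jump=0, S_1=0
t=1: S=0, d=0, jump=1, S_2=1
t=2: S=1, d=3, jump=1, S_3=2
t=3: S=2, d=4, jump=0, S_4=2
t=4: S=2, d=2, jump=-1, S_5=1
t=5: S=1, d=0, jump=1, S_6=2
t=6: S=2, d=4, jump=0, S_7=2
t=7: S=2, d=3, jump=1, S_8=3
t=8: S=3, d=0, jump=1, S_9=4
t=9: S=4, d=2, jump=-1, S_10=3
t=10: S=3, d=1, jump=-3, S_11=0


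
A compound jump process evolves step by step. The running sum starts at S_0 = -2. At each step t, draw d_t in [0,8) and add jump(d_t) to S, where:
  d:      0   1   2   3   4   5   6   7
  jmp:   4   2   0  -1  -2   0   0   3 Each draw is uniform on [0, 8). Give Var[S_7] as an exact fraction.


Outcome values over d=0..7: [4, 2, 0, -1, -2, 0, 0, 3]
Σy = 6, Σy² = 34, M = 8
μ = 6/8 = 3/4,  σ² = 34/8 − (3/4)² = 59/16
Independent increments: Var[S_7] = 7·σ² = 7·(59/16) = 413/16

413/16


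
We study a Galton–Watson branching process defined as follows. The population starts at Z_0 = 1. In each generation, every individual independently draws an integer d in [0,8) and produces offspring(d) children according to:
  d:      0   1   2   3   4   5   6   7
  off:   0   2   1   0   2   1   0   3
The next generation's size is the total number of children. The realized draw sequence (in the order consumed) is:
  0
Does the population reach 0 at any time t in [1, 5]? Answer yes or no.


yes

gen 0: Z_0=1, draws=[0], offspring=[0], Z_1=0
gen 1: Z_1=0, draws=[], offspring=[], Z_2=0
gen 2: Z_2=0, draws=[], offspring=[], Z_3=0
gen 3: Z_3=0, draws=[], offspring=[], Z_4=0
gen 4: Z_4=0, draws=[], offspring=[], Z_5=0


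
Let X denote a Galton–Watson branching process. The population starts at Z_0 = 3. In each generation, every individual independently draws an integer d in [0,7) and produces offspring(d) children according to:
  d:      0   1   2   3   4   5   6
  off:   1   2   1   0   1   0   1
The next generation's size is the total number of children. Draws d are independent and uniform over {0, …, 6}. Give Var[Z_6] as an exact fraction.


Outcome values over d=0..6: [1, 2, 1, 0, 1, 0, 1]
Σy = 6, Σy² = 8, M = 7
μ = 6/7 = 6/7,  σ² = 8/7 − (6/7)² = 20/49
V_0 = 0, E_0 = 3
V_1 = 20/49·E_0 + (6/7)²·V_0 = 60/49;  E_1 = 18/7
V_2 = 20/49·E_1 + (6/7)²·V_1 = 4680/2401;  E_2 = 108/49
V_3 = 20/49·E_2 + (6/7)²·V_2 = 274320/117649;  E_3 = 648/343
V_4 = 20/49·E_3 + (6/7)²·V_3 = 14320800/5764801;  E_4 = 3888/2401
V_5 = 20/49·E_4 + (6/7)²·V_4 = 702250560/282475249;  E_5 = 23328/16807
V_6 = 20/49·E_5 + (6/7)²·V_5 = 33122494080/13841287201;  E_6 = 139968/117649

33122494080/13841287201


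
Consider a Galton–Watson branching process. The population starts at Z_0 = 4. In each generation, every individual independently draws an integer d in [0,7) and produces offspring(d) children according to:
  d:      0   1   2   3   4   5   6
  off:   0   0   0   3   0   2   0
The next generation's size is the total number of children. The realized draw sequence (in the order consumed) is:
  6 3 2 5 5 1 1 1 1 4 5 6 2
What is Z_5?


gen 0: Z_0=4, draws=[6, 3, 2, 5], offspring=[0, 3, 0, 2], Z_1=5
gen 1: Z_1=5, draws=[5, 1, 1, 1, 1], offspring=[2, 0, 0, 0, 0], Z_2=2
gen 2: Z_2=2, draws=[4, 5], offspring=[0, 2], Z_3=2
gen 3: Z_3=2, draws=[6, 2], offspring=[0, 0], Z_4=0
gen 4: Z_4=0, draws=[], offspring=[], Z_5=0

0


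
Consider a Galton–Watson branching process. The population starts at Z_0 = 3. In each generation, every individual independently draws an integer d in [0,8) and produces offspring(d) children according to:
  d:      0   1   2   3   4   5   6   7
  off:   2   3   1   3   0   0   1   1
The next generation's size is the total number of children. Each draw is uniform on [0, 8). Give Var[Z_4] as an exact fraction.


1108796205/16777216

Outcome values over d=0..7: [2, 3, 1, 3, 0, 0, 1, 1]
Σy = 11, Σy² = 25, M = 8
μ = 11/8 = 11/8,  σ² = 25/8 − (11/8)² = 79/64
V_0 = 0, E_0 = 3
V_1 = 79/64·E_0 + (11/8)²·V_0 = 237/64;  E_1 = 33/8
V_2 = 79/64·E_1 + (11/8)²·V_1 = 49533/4096;  E_2 = 363/64
V_3 = 79/64·E_2 + (11/8)²·V_2 = 7828821/262144;  E_3 = 3993/512
V_4 = 79/64·E_3 + (11/8)²·V_3 = 1108796205/16777216;  E_4 = 43923/4096


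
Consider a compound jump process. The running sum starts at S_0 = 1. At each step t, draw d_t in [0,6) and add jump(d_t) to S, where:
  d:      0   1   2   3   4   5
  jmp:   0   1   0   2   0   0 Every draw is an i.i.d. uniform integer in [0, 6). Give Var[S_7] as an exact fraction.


49/12

Outcome values over d=0..5: [0, 1, 0, 2, 0, 0]
Σy = 3, Σy² = 5, M = 6
μ = 3/6 = 1/2,  σ² = 5/6 − (1/2)² = 7/12
Independent increments: Var[S_7] = 7·σ² = 7·(7/12) = 49/12


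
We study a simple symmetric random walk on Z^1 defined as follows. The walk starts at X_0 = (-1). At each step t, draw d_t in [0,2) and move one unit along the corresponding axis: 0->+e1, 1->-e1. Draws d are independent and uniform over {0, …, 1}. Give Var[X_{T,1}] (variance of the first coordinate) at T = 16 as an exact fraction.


16

Outcome values over d=0..1: [1, -1]
Σy = 0, Σy² = 2, M = 2
μ = 0/2 = 0,  σ² = 2/2 − (0)² = 1
Independent increments: Var[X_16] = 16·σ² = 16·(1) = 16


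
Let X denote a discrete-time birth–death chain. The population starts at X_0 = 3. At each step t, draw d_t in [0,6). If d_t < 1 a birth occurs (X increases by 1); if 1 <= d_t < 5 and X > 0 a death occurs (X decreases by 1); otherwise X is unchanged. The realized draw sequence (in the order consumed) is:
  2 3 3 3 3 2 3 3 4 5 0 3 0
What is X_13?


t=0: X=3, d=2 → death, X_1=2
t=1: X=2, d=3 → death, X_2=1
t=2: X=1, d=3 → death, X_3=0
t=3: X=0, d=3 → hold, X_4=0
t=4: X=0, d=3 → hold, X_5=0
t=5: X=0, d=2 → hold, X_6=0
t=6: X=0, d=3 → hold, X_7=0
t=7: X=0, d=3 → hold, X_8=0
t=8: X=0, d=4 → hold, X_9=0
t=9: X=0, d=5 → hold, X_10=0
t=10: X=0, d=0 → birth, X_11=1
t=11: X=1, d=3 → death, X_12=0
t=12: X=0, d=0 → birth, X_13=1

1


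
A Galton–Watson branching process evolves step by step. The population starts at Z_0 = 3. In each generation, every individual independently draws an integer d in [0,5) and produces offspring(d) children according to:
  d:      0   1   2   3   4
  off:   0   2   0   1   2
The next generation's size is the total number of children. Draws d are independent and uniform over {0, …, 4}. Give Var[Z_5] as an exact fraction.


Outcome values over d=0..4: [0, 2, 0, 1, 2]
Σy = 5, Σy² = 9, M = 5
μ = 5/5 = 1,  σ² = 9/5 − (1)² = 4/5
V_0 = 0, E_0 = 3
V_1 = 4/5·E_0 + (1)²·V_0 = 12/5;  E_1 = 3
V_2 = 4/5·E_1 + (1)²·V_1 = 24/5;  E_2 = 3
V_3 = 4/5·E_2 + (1)²·V_2 = 36/5;  E_3 = 3
V_4 = 4/5·E_3 + (1)²·V_3 = 48/5;  E_4 = 3
V_5 = 4/5·E_4 + (1)²·V_4 = 12;  E_5 = 3

12


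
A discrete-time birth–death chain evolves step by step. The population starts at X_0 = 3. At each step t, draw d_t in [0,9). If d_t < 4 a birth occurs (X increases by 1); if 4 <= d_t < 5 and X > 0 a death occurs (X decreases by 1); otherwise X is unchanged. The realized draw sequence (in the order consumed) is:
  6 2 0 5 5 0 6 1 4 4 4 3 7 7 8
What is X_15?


t=0: X=3, d=6 → hold, X_1=3
t=1: X=3, d=2 → birth, X_2=4
t=2: X=4, d=0 → birth, X_3=5
t=3: X=5, d=5 → hold, X_4=5
t=4: X=5, d=5 → hold, X_5=5
t=5: X=5, d=0 → birth, X_6=6
t=6: X=6, d=6 → hold, X_7=6
t=7: X=6, d=1 → birth, X_8=7
t=8: X=7, d=4 → death, X_9=6
t=9: X=6, d=4 → death, X_10=5
t=10: X=5, d=4 → death, X_11=4
t=11: X=4, d=3 → birth, X_12=5
t=12: X=5, d=7 → hold, X_13=5
t=13: X=5, d=7 → hold, X_14=5
t=14: X=5, d=8 → hold, X_15=5

5
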